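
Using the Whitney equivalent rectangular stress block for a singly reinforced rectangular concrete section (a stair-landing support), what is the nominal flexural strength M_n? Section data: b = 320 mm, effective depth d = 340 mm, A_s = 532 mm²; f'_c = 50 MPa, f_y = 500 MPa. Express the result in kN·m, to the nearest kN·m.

T = A_s f_y = 532 × 500 = 266000 N = 266 kN.
From C = T: a = T/(0.85 f'_c b) = 266000/(0.85 × 50 × 320) = 19.56 mm.
M_n = T(d − a/2) = 266 kN × (340 − 9.78) mm = 87.84 kN·m.

M_n ≈ 88 kN·m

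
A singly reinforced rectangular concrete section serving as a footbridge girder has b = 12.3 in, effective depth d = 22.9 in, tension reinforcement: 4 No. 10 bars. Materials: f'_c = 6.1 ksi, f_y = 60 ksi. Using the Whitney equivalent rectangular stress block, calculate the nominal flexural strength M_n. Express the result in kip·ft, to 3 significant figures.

M_n ≈ 521 kip·ft

A_s = 4 × 1.27 = 5.08 in².
T = A_s f_y = 5.08 × 60 = 304.8 kips.
a = T/(0.85 f'_c b) = 304.8/(0.85 × 6.1 × 12.3) = 4.779 in.
M_n = T(d − a/2) = 304.8 × (22.9 − 2.3895) = 6251.6 kip·in = 6251.6/12 = 520.97 kip·ft.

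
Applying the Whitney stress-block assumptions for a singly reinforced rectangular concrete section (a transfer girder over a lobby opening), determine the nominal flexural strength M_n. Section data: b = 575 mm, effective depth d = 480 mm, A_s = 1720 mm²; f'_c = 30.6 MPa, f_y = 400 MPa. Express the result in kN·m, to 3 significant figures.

M_n ≈ 314 kN·m

T = A_s f_y = 1720 × 400 = 688000 N = 688 kN.
From C = T: a = T/(0.85 f'_c b) = 688000/(0.85 × 30.6 × 575) = 46.00 mm.
M_n = T(d − a/2) = 688 kN × (480 − 23) mm = 314.42 kN·m.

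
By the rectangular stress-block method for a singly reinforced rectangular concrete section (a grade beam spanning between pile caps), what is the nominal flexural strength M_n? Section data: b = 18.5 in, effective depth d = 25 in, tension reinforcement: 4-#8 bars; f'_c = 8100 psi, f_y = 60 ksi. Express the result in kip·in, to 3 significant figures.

A_s = 4 × 0.79 = 3.16 in².
T = A_s f_y = 3.16 × 60 = 189.6 kips.
a = T/(0.85 f'_c b) = 189.6/(0.85 × 8.1 × 18.5) = 1.489 in.
M_n = T(d − a/2) = 189.6 × (25 − 0.7445) = 4598.8 kip·in.

M_n ≈ 4600 kip·in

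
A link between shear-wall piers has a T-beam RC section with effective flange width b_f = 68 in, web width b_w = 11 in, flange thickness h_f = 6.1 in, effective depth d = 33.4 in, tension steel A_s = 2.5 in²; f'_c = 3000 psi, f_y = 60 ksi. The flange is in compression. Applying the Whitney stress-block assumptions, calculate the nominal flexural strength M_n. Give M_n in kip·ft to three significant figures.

M_n ≈ 412 kip·ft

Tension: T = A_s f_y = 2.5 × 60 = 150 kips.
Try a within the flange: a = T/(0.85 f'_c b_f) = 150/(0.85 × 3 × 68) = 0.865 in.
Since a = 0.865 ≤ h_f = 6.1 in, the stress block lies entirely in the flange; analyse as a rectangular beam of width b_f.
M_n = T(d − a/2) = 150 × (33.4 − 0.4325) = 4945.1 kip·in.
M_n = 4945.1/12 = 412.09 kip·ft.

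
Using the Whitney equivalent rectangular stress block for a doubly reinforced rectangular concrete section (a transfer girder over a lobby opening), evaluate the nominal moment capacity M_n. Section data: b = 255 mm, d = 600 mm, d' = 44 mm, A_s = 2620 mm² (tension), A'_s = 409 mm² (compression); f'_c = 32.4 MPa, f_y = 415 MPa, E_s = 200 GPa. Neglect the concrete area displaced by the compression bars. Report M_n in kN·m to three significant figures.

Assume both tension and compression steel yield.
Net tension couple steel: A_s − A'_s = 2211 mm².
a = (A_s − A'_s) f_y / (0.85 f'_c b) = 917565/(0.85 × 32.4 × 255) = 130.66 mm.
c = a/β₁ = 130.66/0.819 = 159.54 mm; ε'_s = 0.003(c − d')/c = 0.0022 ≥ f_y/E_s = 0.0021, so compression steel does yield.
M_n = (A_s − A'_s) f_y (d − a/2) + A'_s f_y (d − d') = [917565 × (600 − 65.33) + 169735 × (600 − 44)] × 10⁻⁶ = 490.59 + 94.37 = 584.96 kN·m.

M_n ≈ 585 kN·m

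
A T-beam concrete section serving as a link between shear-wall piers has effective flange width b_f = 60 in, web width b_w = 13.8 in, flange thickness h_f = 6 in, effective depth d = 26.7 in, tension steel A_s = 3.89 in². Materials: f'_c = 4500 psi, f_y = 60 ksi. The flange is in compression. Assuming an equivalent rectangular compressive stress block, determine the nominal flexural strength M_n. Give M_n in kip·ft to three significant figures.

Tension: T = A_s f_y = 3.89 × 60 = 233.4 kips.
Try a within the flange: a = T/(0.85 f'_c b_f) = 233.4/(0.85 × 4.5 × 60) = 1.017 in.
Since a = 1.017 ≤ h_f = 6 in, the stress block lies entirely in the flange; analyse as a rectangular beam of width b_f.
M_n = T(d − a/2) = 233.4 × (26.7 − 0.5085) = 6113.1 kip·in.
M_n = 6113.1/12 = 509.43 kip·ft.

M_n ≈ 509 kip·ft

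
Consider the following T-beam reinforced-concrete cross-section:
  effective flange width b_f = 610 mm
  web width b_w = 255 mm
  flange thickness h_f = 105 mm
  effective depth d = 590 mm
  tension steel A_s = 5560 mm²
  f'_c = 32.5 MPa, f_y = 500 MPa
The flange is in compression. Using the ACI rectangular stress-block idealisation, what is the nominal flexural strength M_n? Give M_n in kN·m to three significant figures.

Tension: T = A_s f_y = 5560 × 500 = 2780000 N.
Try a within the flange: a = T/(0.85 f'_c b_f) = 2780000/(0.85 × 32.5 × 610) = 164.97 mm.
a = 164.97 > h_f = 105 mm: the block extends into the web. Split into flange-overhang and web parts.
C_f = 0.85 f'_c (b_f − b_w) h_f = 0.85 × 32.5 × (610 − 255) × 105 = 1029722 N.
Remaining web compression depth: a_w = (T − C_f)/(0.85 f'_c b_w) = (2780000 − 1029722)/(0.85 × 32.5 × 255) = 248.46 mm.
M_n = C_f(d − h_f/2) + (T − C_f)(d − a_w/2) = 1029722 × (590 − 52.5) + 1750278 × (590 − 124.23) = 553.48 + 815.23 = 1368.71 × 10⁶ N·mm.
M_n = 1368.71 kN·m.

M_n ≈ 1370 kN·m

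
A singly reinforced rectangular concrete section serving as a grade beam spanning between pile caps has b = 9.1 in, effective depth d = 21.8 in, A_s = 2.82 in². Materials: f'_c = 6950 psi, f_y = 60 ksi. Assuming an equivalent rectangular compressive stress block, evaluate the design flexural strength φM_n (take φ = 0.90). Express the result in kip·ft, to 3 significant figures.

T = A_s f_y = 2.82 × 60 = 169.2 kips.
a = T/(0.85 f'_c b) = 169.2/(0.85 × 6.95 × 9.1) = 3.147 in.
M_n = T(d − a/2) = 169.2 × (21.8 − 1.5735) = 3422.3 kip·in = 3422.3/12 = 285.19 kip·ft.
φM_n = 0.90 × 285.19 = 256.67 kip·ft.

φM_n ≈ 257 kip·ft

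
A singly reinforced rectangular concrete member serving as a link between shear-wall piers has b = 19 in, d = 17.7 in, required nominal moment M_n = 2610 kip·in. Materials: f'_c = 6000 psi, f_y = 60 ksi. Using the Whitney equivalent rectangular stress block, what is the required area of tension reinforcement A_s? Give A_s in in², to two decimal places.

From M_n = 0.85 f'_c a b (d − a/2):
a = d − √(d² − 2M_n/(0.85 f'_c b)) = 17.7 − √(17.7² − 2 × 2610/(0.85 × 6 × 19)) = 1.593 in.
A_s = 0.85 f'_c a b / f_y = 0.85 × 6 × 1.593 × 19 / 60 = 2.573 in².

A_s ≈ 2.57 in²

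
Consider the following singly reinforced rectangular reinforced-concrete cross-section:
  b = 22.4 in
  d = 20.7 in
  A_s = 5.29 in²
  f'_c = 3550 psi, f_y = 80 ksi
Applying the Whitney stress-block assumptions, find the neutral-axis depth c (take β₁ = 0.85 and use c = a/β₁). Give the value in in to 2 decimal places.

T = A_s f_y = 5.29 × 80 = 423.2 kips.
a = T/(0.85 f'_c b) = 423.2/(0.85 × 3.55 × 22.4) = 6.2611 in.
With β₁ = 0.85, c = a/β₁ = 6.2611/0.85 = 7.37 in.

c ≈ 7.37 in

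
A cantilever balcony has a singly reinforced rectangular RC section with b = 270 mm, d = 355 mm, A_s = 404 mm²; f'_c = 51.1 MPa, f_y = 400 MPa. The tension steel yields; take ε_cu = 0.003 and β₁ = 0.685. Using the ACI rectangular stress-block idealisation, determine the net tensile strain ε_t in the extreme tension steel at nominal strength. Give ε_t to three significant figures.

ε_t ≈ 0.0499

a = A_s f_y/(0.85 f'_c b) = 13.78 mm.
β₁ = 0.685, so c = a/β₁ = 13.78/0.685 = 20.12 mm.
From the linear strain diagram with ε_cu = 0.003: ε_t = 0.003 (d − c)/c = 0.003 × (355 − 20.12)/20.12 = 0.0499.
Since ε_t ≥ 0.005, the section is tension-controlled.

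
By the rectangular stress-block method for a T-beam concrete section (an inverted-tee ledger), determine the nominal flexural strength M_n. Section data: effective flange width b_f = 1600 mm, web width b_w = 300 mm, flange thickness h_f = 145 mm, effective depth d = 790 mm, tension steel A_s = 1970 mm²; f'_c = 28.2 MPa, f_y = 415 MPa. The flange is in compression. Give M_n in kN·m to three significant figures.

M_n ≈ 637 kN·m

Tension: T = A_s f_y = 1970 × 415 = 817550 N.
Try a within the flange: a = T/(0.85 f'_c b_f) = 817550/(0.85 × 28.2 × 1600) = 21.32 mm.
Since a = 21.32 ≤ h_f = 145 mm, the stress block lies entirely in the flange; analyse as a rectangular beam of width b_f.
M_n = T(d − a/2) = 817550 × (790 − 10.66) = 637.15 × 10⁶ N·mm.
M_n = 637.15 kN·m.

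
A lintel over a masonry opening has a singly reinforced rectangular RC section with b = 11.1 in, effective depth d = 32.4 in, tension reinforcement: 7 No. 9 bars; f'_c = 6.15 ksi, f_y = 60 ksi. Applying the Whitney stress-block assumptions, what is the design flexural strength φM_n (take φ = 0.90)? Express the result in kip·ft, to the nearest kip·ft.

A_s = 7 × 1 = 7 in².
T = A_s f_y = 7 × 60 = 420 kips.
a = T/(0.85 f'_c b) = 420/(0.85 × 6.15 × 11.1) = 7.238 in.
M_n = T(d − a/2) = 420 × (32.4 − 3.619) = 12088.0 kip·in = 12088.0/12 = 1007.33 kip·ft.
φM_n = 0.90 × 1007.33 = 906.60 kip·ft.

φM_n ≈ 907 kip·ft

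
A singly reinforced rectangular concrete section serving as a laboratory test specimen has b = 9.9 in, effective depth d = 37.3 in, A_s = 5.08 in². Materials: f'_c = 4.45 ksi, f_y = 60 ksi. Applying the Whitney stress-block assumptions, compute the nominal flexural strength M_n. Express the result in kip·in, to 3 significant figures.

T = A_s f_y = 5.08 × 60 = 304.8 kips.
a = T/(0.85 f'_c b) = 304.8/(0.85 × 4.45 × 9.9) = 8.140 in.
M_n = T(d − a/2) = 304.8 × (37.3 − 4.07) = 10128.5 kip·in.

M_n ≈ 10100 kip·in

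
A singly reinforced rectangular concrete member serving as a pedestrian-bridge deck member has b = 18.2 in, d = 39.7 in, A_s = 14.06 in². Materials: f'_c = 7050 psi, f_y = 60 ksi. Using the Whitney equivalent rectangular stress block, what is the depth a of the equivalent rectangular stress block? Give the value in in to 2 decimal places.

a ≈ 7.73 in

T = A_s f_y = 14.06 × 60 = 843.6 kips.
a = T/(0.85 f'_c b) = 843.6/(0.85 × 7.05 × 18.2) = 7.73 in.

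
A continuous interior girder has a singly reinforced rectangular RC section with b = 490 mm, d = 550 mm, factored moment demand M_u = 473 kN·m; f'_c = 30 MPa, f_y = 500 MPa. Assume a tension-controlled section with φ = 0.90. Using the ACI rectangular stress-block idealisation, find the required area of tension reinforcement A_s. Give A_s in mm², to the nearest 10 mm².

M_n = M_u/φ = 473/0.90 = 525.556 kN·m.
With M_n = 0.85 f'_c a b (d − a/2), solve the quadratic for a:
a = d − √(d² − 2M_n/(0.85 f'_c b)) = 550 − √(550² − 2 × 525.556×10⁶/(0.85 × 30 × 490)) = 82.69 mm.
A_s = 0.85 f'_c a b / f_y = 0.85 × 30 × 82.69 × 490 / 500 = 2066.4 mm².

A_s ≈ 2070 mm²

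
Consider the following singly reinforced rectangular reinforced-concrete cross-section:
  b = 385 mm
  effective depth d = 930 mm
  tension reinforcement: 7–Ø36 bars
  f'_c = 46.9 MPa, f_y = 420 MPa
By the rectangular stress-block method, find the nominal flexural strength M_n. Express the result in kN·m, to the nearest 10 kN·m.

M_n ≈ 2490 kN·m

A_s = 7 × 1018 = 7126 mm².
T = A_s f_y = 7126 × 420 = 2992920 N = 2992.92 kN.
From C = T: a = T/(0.85 f'_c b) = 2992920/(0.85 × 46.9 × 385) = 195.00 mm.
M_n = T(d − a/2) = 2992.92 kN × (930 − 97.5) mm = 2491.61 kN·m.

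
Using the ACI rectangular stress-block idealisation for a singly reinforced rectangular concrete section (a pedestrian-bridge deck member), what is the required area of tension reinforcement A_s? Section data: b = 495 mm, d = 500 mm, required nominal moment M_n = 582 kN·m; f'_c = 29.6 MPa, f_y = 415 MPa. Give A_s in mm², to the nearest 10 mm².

With M_n = 0.85 f'_c a b (d − a/2), solve the quadratic for a:
a = d − √(d² − 2M_n/(0.85 f'_c b)) = 500 − √(500² − 2 × 582×10⁶/(0.85 × 29.6 × 495)) = 104.35 mm.
A_s = 0.85 f'_c a b / f_y = 0.85 × 29.6 × 104.35 × 495 / 415 = 3131.6 mm².

A_s ≈ 3130 mm²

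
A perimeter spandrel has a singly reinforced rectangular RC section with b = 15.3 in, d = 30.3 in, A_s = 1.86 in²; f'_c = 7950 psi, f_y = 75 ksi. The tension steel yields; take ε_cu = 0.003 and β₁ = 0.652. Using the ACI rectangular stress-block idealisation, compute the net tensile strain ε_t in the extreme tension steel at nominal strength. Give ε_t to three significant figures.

ε_t ≈ 0.0409

a = A_s f_y/(0.85 f'_c b) = 1.349 in.
β₁ = 0.652, so c = a/β₁ = 1.349/0.652 = 2.069 in.
From the linear strain diagram with ε_cu = 0.003: ε_t = 0.003 (d − c)/c = 0.003 × (30.3 − 2.069)/2.069 = 0.0409.
Since ε_t ≥ 0.005, the section is tension-controlled.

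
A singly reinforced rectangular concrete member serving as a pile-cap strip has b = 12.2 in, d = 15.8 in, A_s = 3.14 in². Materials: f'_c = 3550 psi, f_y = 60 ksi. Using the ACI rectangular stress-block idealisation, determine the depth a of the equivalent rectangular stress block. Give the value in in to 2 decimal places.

a ≈ 5.12 in

T = A_s f_y = 3.14 × 60 = 188.4 kips.
a = T/(0.85 f'_c b) = 188.4/(0.85 × 3.55 × 12.2) = 5.12 in.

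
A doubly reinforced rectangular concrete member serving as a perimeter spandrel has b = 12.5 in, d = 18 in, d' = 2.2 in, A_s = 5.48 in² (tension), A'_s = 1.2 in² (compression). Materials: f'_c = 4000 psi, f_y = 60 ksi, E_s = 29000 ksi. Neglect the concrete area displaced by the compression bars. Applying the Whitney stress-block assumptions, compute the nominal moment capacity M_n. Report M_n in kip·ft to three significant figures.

Assume both steels yield.
a = (A_s − A'_s) f_y/(0.85 f'_c b) = (5.48 − 1.2) × 60/(0.85 × 4 × 12.5) = 6.042 in.
c = a/β₁ = 6.042/0.85 = 7.108 in; ε'_s = 0.003(c − d')/c = 0.0021 ≥ ε_y = 0.0021, so the compression steel yields.
M_n = (A_s − A'_s) f_y (d − a/2) + A'_s f_y (d − d') = 256.8 × (18 − 3.021) + 72 × (18 − 2.2) = 3846.6 + 1137.6 = 4984.2 kip·in = 4984.2/12 = 415.35 kip·ft.

M_n ≈ 415 kip·ft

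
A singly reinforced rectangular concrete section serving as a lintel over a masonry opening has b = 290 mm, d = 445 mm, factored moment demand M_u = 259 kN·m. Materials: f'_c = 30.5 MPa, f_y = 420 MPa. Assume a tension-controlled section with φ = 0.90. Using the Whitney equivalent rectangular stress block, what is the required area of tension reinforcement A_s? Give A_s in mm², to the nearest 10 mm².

A_s ≈ 1730 mm²

M_n = M_u/φ = 259/0.90 = 287.778 kN·m.
With M_n = 0.85 f'_c a b (d − a/2), solve the quadratic for a:
a = d − √(d² − 2M_n/(0.85 f'_c b)) = 445 − √(445² − 2 × 287.778×10⁶/(0.85 × 30.5 × 290)) = 96.47 mm.
A_s = 0.85 f'_c a b / f_y = 0.85 × 30.5 × 96.47 × 290 / 420 = 1726.9 mm².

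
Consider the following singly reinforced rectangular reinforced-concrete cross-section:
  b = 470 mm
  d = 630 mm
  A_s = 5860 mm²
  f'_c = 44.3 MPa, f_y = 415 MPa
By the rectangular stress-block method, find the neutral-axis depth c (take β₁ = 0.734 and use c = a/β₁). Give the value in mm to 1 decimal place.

c ≈ 187.2 mm

T = A_s f_y = 5860 × 415 = 2431900 N = 2431.9 kN.
Setting C = 0.85 f'_c a b equal to T: a = 2431900/(0.85 × 44.3 × 470) = 137.412 mm.
With β₁ = 0.734, c = a/β₁ = 137.412/0.734 = 187.2 mm.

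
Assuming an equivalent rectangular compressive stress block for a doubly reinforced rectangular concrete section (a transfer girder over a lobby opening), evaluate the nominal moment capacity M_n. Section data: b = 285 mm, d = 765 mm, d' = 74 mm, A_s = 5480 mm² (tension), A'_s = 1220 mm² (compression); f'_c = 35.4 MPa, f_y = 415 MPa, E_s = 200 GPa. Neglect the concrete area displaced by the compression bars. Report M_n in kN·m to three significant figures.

Assume both tension and compression steel yield.
Net tension couple steel: A_s − A'_s = 4260 mm².
a = (A_s − A'_s) f_y / (0.85 f'_c b) = 1767900/(0.85 × 35.4 × 285) = 206.15 mm.
c = a/β₁ = 206.15/0.797 = 258.66 mm; ε'_s = 0.003(c − d')/c = 0.0021 ≥ f_y/E_s = 0.0021, so compression steel does yield.
M_n = (A_s − A'_s) f_y (d − a/2) + A'_s f_y (d − d') = [1767900 × (765 − 103.075) + 506300 × (765 − 74)] × 10⁻⁶ = 1170.22 + 349.85 = 1520.07 kN·m.

M_n ≈ 1520 kN·m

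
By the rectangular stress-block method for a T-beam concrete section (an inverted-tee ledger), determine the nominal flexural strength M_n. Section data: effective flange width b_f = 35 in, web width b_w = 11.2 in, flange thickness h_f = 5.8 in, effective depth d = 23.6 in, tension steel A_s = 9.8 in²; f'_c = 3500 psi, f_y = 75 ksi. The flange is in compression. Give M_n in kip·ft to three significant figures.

Tension: T = A_s f_y = 9.8 × 75 = 735 kips.
Try a within the flange: a = T/(0.85 f'_c b_f) = 735/(0.85 × 3.5 × 35) = 7.059 in.
a = 7.059 > h_f = 5.8 in: the block extends into the web. Split into flange-overhang and web parts.
C_f = 0.85 f'_c (b_f − b_w) h_f = 0.85 × 3.5 × (35 − 11.2) × 5.8 = 410.7 kips.
Remaining web compression depth: a_w = (T − C_f)/(0.85 f'_c b_w) = (735 − 410.7)/(0.85 × 3.5 × 11.2) = 9.733 in.
M_n = C_f(d − h_f/2) + (T − C_f)(d − a_w/2) = 410.7 × (23.6 − 2.9) + 324.3 × (23.6 − 4.8665) = 8501.5 + 6075.3 = 14576.8 kip·in.
M_n = 14576.8/12 = 1214.73 kip·ft.

M_n ≈ 1210 kip·ft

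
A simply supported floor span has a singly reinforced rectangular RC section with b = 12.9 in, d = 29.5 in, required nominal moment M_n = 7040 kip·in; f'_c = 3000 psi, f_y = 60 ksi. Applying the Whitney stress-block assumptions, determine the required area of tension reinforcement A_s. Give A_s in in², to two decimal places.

A_s ≈ 4.64 in²

From M_n = 0.85 f'_c a b (d − a/2):
a = d − √(d² − 2M_n/(0.85 f'_c b)) = 29.5 − √(29.5² − 2 × 7040/(0.85 × 3 × 12.9)) = 8.471 in.
A_s = 0.85 f'_c a b / f_y = 0.85 × 3 × 8.471 × 12.9 / 60 = 4.644 in².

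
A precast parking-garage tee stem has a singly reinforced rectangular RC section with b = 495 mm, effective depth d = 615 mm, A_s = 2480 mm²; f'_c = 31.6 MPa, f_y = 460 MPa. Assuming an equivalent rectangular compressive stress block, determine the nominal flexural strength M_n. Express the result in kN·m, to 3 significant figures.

T = A_s f_y = 2480 × 460 = 1140800 N = 1140.8 kN.
From C = T: a = T/(0.85 f'_c b) = 1140800/(0.85 × 31.6 × 495) = 85.80 mm.
M_n = T(d − a/2) = 1140.8 kN × (615 − 42.9) mm = 652.65 kN·m.

M_n ≈ 653 kN·m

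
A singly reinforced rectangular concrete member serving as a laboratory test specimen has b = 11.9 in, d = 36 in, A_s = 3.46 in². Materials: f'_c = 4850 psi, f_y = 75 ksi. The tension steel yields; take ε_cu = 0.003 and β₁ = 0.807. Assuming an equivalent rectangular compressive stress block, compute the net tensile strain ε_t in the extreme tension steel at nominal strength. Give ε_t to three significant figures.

ε_t ≈ 0.0135

a = A_s f_y/(0.85 f'_c b) = 5.290 in.
β₁ = 0.807, so c = a/β₁ = 5.290/0.807 = 6.555 in.
From the linear strain diagram with ε_cu = 0.003: ε_t = 0.003 (d − c)/c = 0.003 × (36 − 6.555)/6.555 = 0.0135.
Since ε_t ≥ 0.005, the section is tension-controlled.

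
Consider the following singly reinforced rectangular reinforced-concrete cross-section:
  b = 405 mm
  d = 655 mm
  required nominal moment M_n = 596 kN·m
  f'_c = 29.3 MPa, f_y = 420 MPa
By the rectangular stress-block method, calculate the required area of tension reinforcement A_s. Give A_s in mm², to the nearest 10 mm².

With M_n = 0.85 f'_c a b (d − a/2), solve the quadratic for a:
a = d − √(d² − 2M_n/(0.85 f'_c b)) = 655 − √(655² − 2 × 596×10⁶/(0.85 × 29.3 × 405)) = 97.46 mm.
A_s = 0.85 f'_c a b / f_y = 0.85 × 29.3 × 97.46 × 405 / 420 = 2340.6 mm².

A_s ≈ 2340 mm²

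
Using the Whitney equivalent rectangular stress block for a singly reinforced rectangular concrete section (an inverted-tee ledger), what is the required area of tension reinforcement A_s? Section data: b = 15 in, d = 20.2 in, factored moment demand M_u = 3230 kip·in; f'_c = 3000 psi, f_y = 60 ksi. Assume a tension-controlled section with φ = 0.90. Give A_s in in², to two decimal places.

M_n = M_u/φ = 3230/0.90 = 3588.89 kip·in.
From M_n = 0.85 f'_c a b (d − a/2):
a = d − √(d² − 2M_n/(0.85 f'_c b)) = 20.2 − √(20.2² − 2 × 3588.89/(0.85 × 3 × 15)) = 5.355 in.
A_s = 0.85 f'_c a b / f_y = 0.85 × 3 × 5.355 × 15 / 60 = 3.414 in².

A_s ≈ 3.41 in²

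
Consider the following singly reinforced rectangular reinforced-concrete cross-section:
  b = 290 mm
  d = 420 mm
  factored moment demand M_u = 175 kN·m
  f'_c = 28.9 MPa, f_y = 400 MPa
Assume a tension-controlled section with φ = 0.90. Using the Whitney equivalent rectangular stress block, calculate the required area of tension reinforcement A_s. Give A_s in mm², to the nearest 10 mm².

A_s ≈ 1260 mm²

M_n = M_u/φ = 175/0.90 = 194.444 kN·m.
With M_n = 0.85 f'_c a b (d − a/2), solve the quadratic for a:
a = d − √(d² − 2M_n/(0.85 f'_c b)) = 420 − √(420² − 2 × 194.444×10⁶/(0.85 × 28.9 × 290)) = 70.99 mm.
A_s = 0.85 f'_c a b / f_y = 0.85 × 28.9 × 70.99 × 290 / 400 = 1264.3 mm².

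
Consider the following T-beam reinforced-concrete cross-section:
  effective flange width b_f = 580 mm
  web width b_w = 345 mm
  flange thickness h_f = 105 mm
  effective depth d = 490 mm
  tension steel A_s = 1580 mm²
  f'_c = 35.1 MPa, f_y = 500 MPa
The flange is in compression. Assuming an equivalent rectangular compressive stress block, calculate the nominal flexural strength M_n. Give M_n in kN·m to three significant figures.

M_n ≈ 369 kN·m

Tension: T = A_s f_y = 1580 × 500 = 790000 N.
Try a within the flange: a = T/(0.85 f'_c b_f) = 790000/(0.85 × 35.1 × 580) = 45.65 mm.
Since a = 45.65 ≤ h_f = 105 mm, the stress block lies entirely in the flange; analyse as a rectangular beam of width b_f.
M_n = T(d − a/2) = 790000 × (490 − 22.825) = 369.07 × 10⁶ N·mm.
M_n = 369.07 kN·m.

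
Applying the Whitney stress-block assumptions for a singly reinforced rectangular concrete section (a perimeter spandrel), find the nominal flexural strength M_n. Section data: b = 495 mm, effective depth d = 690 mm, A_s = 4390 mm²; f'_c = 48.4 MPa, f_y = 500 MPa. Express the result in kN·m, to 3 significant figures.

M_n ≈ 1400 kN·m

T = A_s f_y = 4390 × 500 = 2195000 N = 2195 kN.
From C = T: a = T/(0.85 f'_c b) = 2195000/(0.85 × 48.4 × 495) = 107.79 mm.
M_n = T(d − a/2) = 2195 kN × (690 − 53.895) mm = 1396.25 kN·m.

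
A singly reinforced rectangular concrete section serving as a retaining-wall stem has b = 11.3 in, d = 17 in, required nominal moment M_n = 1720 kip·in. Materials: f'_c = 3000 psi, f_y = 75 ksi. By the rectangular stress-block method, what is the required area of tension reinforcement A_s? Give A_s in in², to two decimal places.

A_s ≈ 1.53 in²

From M_n = 0.85 f'_c a b (d − a/2):
a = d − √(d² − 2M_n/(0.85 f'_c b)) = 17 − √(17² − 2 × 1720/(0.85 × 3 × 11.3)) = 3.976 in.
A_s = 0.85 f'_c a b / f_y = 0.85 × 3 × 3.976 × 11.3 / 75 = 1.528 in².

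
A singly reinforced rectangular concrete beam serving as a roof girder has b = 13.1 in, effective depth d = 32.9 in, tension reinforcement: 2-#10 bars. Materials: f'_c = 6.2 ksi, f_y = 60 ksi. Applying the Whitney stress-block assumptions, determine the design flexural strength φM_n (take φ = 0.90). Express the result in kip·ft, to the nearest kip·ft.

A_s = 2 × 1.27 = 2.54 in².
T = A_s f_y = 2.54 × 60 = 152.4 kips.
a = T/(0.85 f'_c b) = 152.4/(0.85 × 6.2 × 13.1) = 2.208 in.
M_n = T(d − a/2) = 152.4 × (32.9 − 1.104) = 4845.7 kip·in = 4845.7/12 = 403.81 kip·ft.
φM_n = 0.90 × 403.81 = 363.43 kip·ft.

φM_n ≈ 363 kip·ft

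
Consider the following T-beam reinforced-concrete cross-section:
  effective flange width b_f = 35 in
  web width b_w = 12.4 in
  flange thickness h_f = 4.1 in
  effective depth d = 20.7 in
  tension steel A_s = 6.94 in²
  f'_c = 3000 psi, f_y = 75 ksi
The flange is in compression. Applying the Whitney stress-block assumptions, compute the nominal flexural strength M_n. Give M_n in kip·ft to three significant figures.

M_n ≈ 751 kip·ft

Tension: T = A_s f_y = 6.94 × 75 = 520.5 kips.
Try a within the flange: a = T/(0.85 f'_c b_f) = 520.5/(0.85 × 3 × 35) = 5.832 in.
a = 5.832 > h_f = 4.1 in: the block extends into the web. Split into flange-overhang and web parts.
C_f = 0.85 f'_c (b_f − b_w) h_f = 0.85 × 3 × (35 − 12.4) × 4.1 = 236.3 kips.
Remaining web compression depth: a_w = (T − C_f)/(0.85 f'_c b_w) = (520.5 − 236.3)/(0.85 × 3 × 12.4) = 8.988 in.
M_n = C_f(d − h_f/2) + (T − C_f)(d − a_w/2) = 236.3 × (20.7 − 2.05) + 284.2 × (20.7 − 4.494) = 4407.0 + 4605.7 = 9012.7 kip·in.
M_n = 9012.7/12 = 751.06 kip·ft.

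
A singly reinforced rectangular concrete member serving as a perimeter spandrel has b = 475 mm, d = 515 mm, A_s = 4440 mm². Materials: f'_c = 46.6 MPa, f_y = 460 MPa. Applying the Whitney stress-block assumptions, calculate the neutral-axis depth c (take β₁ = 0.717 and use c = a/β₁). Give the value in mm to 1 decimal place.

T = A_s f_y = 4440 × 460 = 2042400 N = 2042.4 kN.
Setting C = 0.85 f'_c a b equal to T: a = 2042400/(0.85 × 46.6 × 475) = 108.553 mm.
With β₁ = 0.717, c = a/β₁ = 108.553/0.717 = 151.4 mm.

c ≈ 151.4 mm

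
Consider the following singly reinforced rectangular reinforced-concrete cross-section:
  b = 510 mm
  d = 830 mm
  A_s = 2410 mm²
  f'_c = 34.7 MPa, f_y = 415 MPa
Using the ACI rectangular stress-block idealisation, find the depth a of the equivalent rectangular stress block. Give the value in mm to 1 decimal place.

T = A_s f_y = 2410 × 415 = 1000150 N = 1000.15 kN.
Setting C = 0.85 f'_c a b equal to T: a = 1000150/(0.85 × 34.7 × 510) = 66.5 mm.

a ≈ 66.5 mm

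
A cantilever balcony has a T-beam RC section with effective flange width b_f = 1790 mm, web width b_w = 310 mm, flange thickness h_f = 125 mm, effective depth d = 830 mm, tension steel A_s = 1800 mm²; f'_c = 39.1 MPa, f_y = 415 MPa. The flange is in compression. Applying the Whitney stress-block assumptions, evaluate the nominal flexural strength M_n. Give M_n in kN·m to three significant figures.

Tension: T = A_s f_y = 1800 × 415 = 747000 N.
Try a within the flange: a = T/(0.85 f'_c b_f) = 747000/(0.85 × 39.1 × 1790) = 12.56 mm.
Since a = 12.56 ≤ h_f = 125 mm, the stress block lies entirely in the flange; analyse as a rectangular beam of width b_f.
M_n = T(d − a/2) = 747000 × (830 − 6.28) = 615.32 × 10⁶ N·mm.
M_n = 615.32 kN·m.

M_n ≈ 615 kN·m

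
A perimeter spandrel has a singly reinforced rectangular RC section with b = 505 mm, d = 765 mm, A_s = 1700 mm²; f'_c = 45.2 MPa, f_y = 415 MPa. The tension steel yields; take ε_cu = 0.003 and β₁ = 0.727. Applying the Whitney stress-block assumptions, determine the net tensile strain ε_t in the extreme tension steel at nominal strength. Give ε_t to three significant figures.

ε_t ≈ 0.0429

a = A_s f_y/(0.85 f'_c b) = 36.36 mm.
β₁ = 0.727, so c = a/β₁ = 36.36/0.727 = 50.01 mm.
From the linear strain diagram with ε_cu = 0.003: ε_t = 0.003 (d − c)/c = 0.003 × (765 − 50.01)/50.01 = 0.0429.
Since ε_t ≥ 0.005, the section is tension-controlled.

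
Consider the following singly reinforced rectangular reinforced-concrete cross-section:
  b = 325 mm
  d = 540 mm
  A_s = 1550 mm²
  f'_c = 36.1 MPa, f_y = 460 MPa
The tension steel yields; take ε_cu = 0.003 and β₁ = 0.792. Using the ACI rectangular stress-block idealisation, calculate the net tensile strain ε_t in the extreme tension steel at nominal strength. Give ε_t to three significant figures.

a = A_s f_y/(0.85 f'_c b) = 71.50 mm.
β₁ = 0.792, so c = a/β₁ = 71.50/0.792 = 90.28 mm.
From the linear strain diagram with ε_cu = 0.003: ε_t = 0.003 (d − c)/c = 0.003 × (540 − 90.28)/90.28 = 0.0149.
Since ε_t ≥ 0.005, the section is tension-controlled.

ε_t ≈ 0.0149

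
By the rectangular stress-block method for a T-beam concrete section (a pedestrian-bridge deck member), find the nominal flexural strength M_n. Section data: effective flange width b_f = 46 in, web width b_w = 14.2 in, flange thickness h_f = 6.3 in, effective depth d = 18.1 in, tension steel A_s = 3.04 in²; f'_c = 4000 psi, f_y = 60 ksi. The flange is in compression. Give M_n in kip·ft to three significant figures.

M_n ≈ 266 kip·ft

Tension: T = A_s f_y = 3.04 × 60 = 182.4 kips.
Try a within the flange: a = T/(0.85 f'_c b_f) = 182.4/(0.85 × 4 × 46) = 1.166 in.
Since a = 1.166 ≤ h_f = 6.3 in, the stress block lies entirely in the flange; analyse as a rectangular beam of width b_f.
M_n = T(d − a/2) = 182.4 × (18.1 − 0.583) = 3195.1 kip·in.
M_n = 3195.1/12 = 266.26 kip·ft.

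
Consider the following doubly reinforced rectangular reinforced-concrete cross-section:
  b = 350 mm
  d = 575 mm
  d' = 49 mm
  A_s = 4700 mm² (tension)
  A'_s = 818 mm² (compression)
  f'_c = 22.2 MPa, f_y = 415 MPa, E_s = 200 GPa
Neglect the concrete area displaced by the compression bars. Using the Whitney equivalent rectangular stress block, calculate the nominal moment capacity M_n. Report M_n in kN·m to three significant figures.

M_n ≈ 908 kN·m

Assume both tension and compression steel yield.
Net tension couple steel: A_s − A'_s = 3882 mm².
a = (A_s − A'_s) f_y / (0.85 f'_c b) = 1611030/(0.85 × 22.2 × 350) = 243.93 mm.
c = a/β₁ = 243.93/0.85 = 286.98 mm; ε'_s = 0.003(c − d')/c = 0.0025 ≥ f_y/E_s = 0.0021, so compression steel does yield.
M_n = (A_s − A'_s) f_y (d − a/2) + A'_s f_y (d − d') = [1611030 × (575 − 121.965) + 339470 × (575 − 49)] × 10⁻⁶ = 729.85 + 178.56 = 908.41 kN·m.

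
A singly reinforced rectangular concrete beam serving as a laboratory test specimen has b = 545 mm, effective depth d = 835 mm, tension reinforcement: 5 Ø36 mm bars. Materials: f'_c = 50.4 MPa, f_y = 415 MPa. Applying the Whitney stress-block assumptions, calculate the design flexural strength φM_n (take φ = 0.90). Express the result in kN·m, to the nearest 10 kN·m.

A_s = 5 × 1018 = 5090 mm².
T = A_s f_y = 5090 × 415 = 2112350 N = 2112.35 kN.
From C = T: a = T/(0.85 f'_c b) = 2112350/(0.85 × 50.4 × 545) = 90.47 mm.
M_n = T(d − a/2) = 2112.35 kN × (835 − 45.235) mm = 1668.26 kN·m.
φM_n = 0.90 × 1668.26 = 1501.43 kN·m.

φM_n ≈ 1500 kN·m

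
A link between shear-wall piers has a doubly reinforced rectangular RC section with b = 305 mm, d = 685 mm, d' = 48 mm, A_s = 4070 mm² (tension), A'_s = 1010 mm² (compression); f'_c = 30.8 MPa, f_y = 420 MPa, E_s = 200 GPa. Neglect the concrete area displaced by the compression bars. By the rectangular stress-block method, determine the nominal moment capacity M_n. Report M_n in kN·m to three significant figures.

Assume both tension and compression steel yield.
Net tension couple steel: A_s − A'_s = 3060 mm².
a = (A_s − A'_s) f_y / (0.85 f'_c b) = 1285200/(0.85 × 30.8 × 305) = 160.95 mm.
c = a/β₁ = 160.95/0.83 = 193.92 mm; ε'_s = 0.003(c − d')/c = 0.0023 ≥ f_y/E_s = 0.0021, so compression steel does yield.
M_n = (A_s − A'_s) f_y (d − a/2) + A'_s f_y (d − d') = [1285200 × (685 − 80.475) + 424200 × (685 − 48)] × 10⁻⁶ = 776.94 + 270.22 = 1047.16 kN·m.

M_n ≈ 1050 kN·m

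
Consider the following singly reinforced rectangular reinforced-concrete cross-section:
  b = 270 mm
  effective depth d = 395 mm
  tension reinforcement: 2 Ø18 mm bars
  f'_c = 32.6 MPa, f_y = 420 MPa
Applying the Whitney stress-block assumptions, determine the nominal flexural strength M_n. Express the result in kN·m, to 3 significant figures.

M_n ≈ 81.2 kN·m

A_s = 2 × 254 = 508 mm².
T = A_s f_y = 508 × 420 = 213360 N = 213.36 kN.
From C = T: a = T/(0.85 f'_c b) = 213360/(0.85 × 32.6 × 270) = 28.52 mm.
M_n = T(d − a/2) = 213.36 kN × (395 − 14.26) mm = 81.23 kN·m.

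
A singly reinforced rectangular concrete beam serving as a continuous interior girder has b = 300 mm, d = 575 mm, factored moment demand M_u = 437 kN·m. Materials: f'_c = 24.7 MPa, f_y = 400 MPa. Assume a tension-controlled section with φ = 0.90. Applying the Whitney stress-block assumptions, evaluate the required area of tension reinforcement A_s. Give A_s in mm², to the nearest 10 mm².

A_s ≈ 2440 mm²

M_n = M_u/φ = 437/0.90 = 485.556 kN·m.
With M_n = 0.85 f'_c a b (d − a/2), solve the quadratic for a:
a = d − √(d² − 2M_n/(0.85 f'_c b)) = 575 − √(575² − 2 × 485.556×10⁶/(0.85 × 24.7 × 300)) = 154.95 mm.
A_s = 0.85 f'_c a b / f_y = 0.85 × 24.7 × 154.95 × 300 / 400 = 2439.9 mm².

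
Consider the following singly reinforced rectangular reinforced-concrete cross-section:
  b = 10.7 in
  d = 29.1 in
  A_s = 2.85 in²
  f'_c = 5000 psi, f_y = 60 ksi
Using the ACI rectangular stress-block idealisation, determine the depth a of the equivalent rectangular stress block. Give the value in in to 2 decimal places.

a ≈ 3.76 in

T = A_s f_y = 2.85 × 60 = 171 kips.
a = T/(0.85 f'_c b) = 171/(0.85 × 5 × 10.7) = 3.76 in.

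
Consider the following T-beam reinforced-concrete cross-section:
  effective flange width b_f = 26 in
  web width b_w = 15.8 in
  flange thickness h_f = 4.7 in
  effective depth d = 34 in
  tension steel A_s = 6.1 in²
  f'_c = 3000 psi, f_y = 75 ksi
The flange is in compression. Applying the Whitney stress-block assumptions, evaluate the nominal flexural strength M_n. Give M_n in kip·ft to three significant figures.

M_n ≈ 1160 kip·ft

Tension: T = A_s f_y = 6.1 × 75 = 457.5 kips.
Try a within the flange: a = T/(0.85 f'_c b_f) = 457.5/(0.85 × 3 × 26) = 6.900 in.
a = 6.900 > h_f = 4.7 in: the block extends into the web. Split into flange-overhang and web parts.
C_f = 0.85 f'_c (b_f − b_w) h_f = 0.85 × 3 × (26 − 15.8) × 4.7 = 122.2 kips.
Remaining web compression depth: a_w = (T − C_f)/(0.85 f'_c b_w) = (457.5 − 122.2)/(0.85 × 3 × 15.8) = 8.322 in.
M_n = C_f(d − h_f/2) + (T − C_f)(d − a_w/2) = 122.2 × (34 − 2.35) + 335.3 × (34 − 4.161) = 3867.6 + 10005.0 = 13872.6 kip·in.
M_n = 13872.6/12 = 1156.05 kip·ft.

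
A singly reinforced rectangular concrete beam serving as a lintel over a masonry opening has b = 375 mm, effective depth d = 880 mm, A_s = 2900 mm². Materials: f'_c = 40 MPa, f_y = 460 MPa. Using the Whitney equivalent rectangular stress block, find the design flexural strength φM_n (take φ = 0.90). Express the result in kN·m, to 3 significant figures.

T = A_s f_y = 2900 × 460 = 1334000 N = 1334 kN.
From C = T: a = T/(0.85 f'_c b) = 1334000/(0.85 × 40 × 375) = 104.63 mm.
M_n = T(d − a/2) = 1334 kN × (880 − 52.315) mm = 1104.13 kN·m.
φM_n = 0.90 × 1104.13 = 993.72 kN·m.

φM_n ≈ 994 kN·m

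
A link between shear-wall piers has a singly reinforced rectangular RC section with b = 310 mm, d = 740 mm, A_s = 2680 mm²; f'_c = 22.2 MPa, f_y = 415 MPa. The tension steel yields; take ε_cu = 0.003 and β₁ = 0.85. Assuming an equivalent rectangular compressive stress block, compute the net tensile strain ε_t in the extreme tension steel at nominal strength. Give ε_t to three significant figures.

a = A_s f_y/(0.85 f'_c b) = 190.13 mm.
β₁ = 0.85, so c = a/β₁ = 190.13/0.85 = 223.68 mm.
From the linear strain diagram with ε_cu = 0.003: ε_t = 0.003 (d − c)/c = 0.003 × (740 − 223.68)/223.68 = 0.00692.
Since ε_t ≥ 0.005, the section is tension-controlled.

ε_t ≈ 0.00692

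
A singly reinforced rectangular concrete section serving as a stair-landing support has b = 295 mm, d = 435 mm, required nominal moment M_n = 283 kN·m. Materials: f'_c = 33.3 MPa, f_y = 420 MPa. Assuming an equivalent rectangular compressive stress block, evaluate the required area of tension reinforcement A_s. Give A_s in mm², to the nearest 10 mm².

A_s ≈ 1720 mm²

With M_n = 0.85 f'_c a b (d − a/2), solve the quadratic for a:
a = d − √(d² − 2M_n/(0.85 f'_c b)) = 435 − √(435² − 2 × 283×10⁶/(0.85 × 33.3 × 295)) = 86.52 mm.
A_s = 0.85 f'_c a b / f_y = 0.85 × 33.3 × 86.52 × 295 / 420 = 1720.1 mm².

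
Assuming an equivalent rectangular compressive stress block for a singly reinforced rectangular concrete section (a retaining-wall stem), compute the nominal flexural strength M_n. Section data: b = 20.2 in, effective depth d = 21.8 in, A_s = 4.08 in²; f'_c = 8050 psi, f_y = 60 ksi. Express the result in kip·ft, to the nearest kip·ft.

M_n ≈ 427 kip·ft

T = A_s f_y = 4.08 × 60 = 244.8 kips.
a = T/(0.85 f'_c b) = 244.8/(0.85 × 8.05 × 20.2) = 1.771 in.
M_n = T(d − a/2) = 244.8 × (21.8 − 0.8855) = 5119.9 kip·in = 5119.9/12 = 426.66 kip·ft.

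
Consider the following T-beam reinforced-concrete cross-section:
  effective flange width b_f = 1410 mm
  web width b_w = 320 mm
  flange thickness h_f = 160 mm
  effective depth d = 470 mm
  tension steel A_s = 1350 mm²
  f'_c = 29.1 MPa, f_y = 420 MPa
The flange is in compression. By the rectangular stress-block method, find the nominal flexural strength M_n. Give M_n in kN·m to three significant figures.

M_n ≈ 262 kN·m

Tension: T = A_s f_y = 1350 × 420 = 567000 N.
Try a within the flange: a = T/(0.85 f'_c b_f) = 567000/(0.85 × 29.1 × 1410) = 16.26 mm.
Since a = 16.26 ≤ h_f = 160 mm, the stress block lies entirely in the flange; analyse as a rectangular beam of width b_f.
M_n = T(d − a/2) = 567000 × (470 − 8.13) = 261.88 × 10⁶ N·mm.
M_n = 261.88 kN·m.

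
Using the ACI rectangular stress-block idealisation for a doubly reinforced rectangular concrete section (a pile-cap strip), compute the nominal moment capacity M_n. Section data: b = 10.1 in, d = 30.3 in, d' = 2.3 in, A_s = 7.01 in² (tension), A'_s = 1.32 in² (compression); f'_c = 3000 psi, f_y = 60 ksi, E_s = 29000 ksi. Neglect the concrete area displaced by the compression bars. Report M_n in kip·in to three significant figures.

Assume both steels yield.
a = (A_s − A'_s) f_y/(0.85 f'_c b) = (7.01 − 1.32) × 60/(0.85 × 3 × 10.1) = 13.256 in.
c = a/β₁ = 13.256/0.85 = 15.595 in; ε'_s = 0.003(c − d')/c = 0.0026 ≥ ε_y = 0.0021, so the compression steel yields.
M_n = (A_s − A'_s) f_y (d − a/2) + A'_s f_y (d − d') = 341.4 × (30.3 − 6.628) + 79.2 × (30.3 − 2.3) = 8081.6 + 2217.6 = 10299.2 kip·in.

M_n ≈ 10300 kip·in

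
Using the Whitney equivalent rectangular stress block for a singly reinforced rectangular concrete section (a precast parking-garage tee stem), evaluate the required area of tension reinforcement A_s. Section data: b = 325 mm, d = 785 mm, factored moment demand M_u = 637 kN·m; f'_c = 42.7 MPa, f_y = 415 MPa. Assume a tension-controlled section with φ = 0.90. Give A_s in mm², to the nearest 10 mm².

A_s ≈ 2290 mm²

M_n = M_u/φ = 637/0.90 = 707.778 kN·m.
With M_n = 0.85 f'_c a b (d − a/2), solve the quadratic for a:
a = d − √(d² − 2M_n/(0.85 f'_c b)) = 785 − √(785² − 2 × 707.778×10⁶/(0.85 × 42.7 × 325)) = 80.57 mm.
A_s = 0.85 f'_c a b / f_y = 0.85 × 42.7 × 80.57 × 325 / 415 = 2290.1 mm².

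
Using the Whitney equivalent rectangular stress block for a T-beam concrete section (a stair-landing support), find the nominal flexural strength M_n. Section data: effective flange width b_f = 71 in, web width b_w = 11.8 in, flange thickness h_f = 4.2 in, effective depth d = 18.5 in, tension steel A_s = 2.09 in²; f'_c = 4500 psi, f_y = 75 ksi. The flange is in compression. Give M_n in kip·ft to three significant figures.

M_n ≈ 238 kip·ft

Tension: T = A_s f_y = 2.09 × 75 = 156.75 kips.
Try a within the flange: a = T/(0.85 f'_c b_f) = 156.75/(0.85 × 4.5 × 71) = 0.577 in.
Since a = 0.577 ≤ h_f = 4.2 in, the stress block lies entirely in the flange; analyse as a rectangular beam of width b_f.
M_n = T(d − a/2) = 156.75 × (18.5 − 0.2885) = 2854.7 kip·in.
M_n = 2854.7/12 = 237.89 kip·ft.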